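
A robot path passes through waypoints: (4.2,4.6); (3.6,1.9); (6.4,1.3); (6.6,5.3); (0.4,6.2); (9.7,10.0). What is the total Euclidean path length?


Segment lengths:
  seg1 = sqrt((-0.6)^2 + (-2.7)^2) = 2.7659
  seg2 = sqrt((2.8)^2 + (-0.6)^2) = 2.8636
  seg3 = sqrt((0.2)^2 + (4.0)^2) = 4.005
  seg4 = sqrt((-6.2)^2 + (0.9)^2) = 6.265
  seg5 = sqrt((9.3)^2 + (3.8)^2) = 10.0464
Total = 25.9458


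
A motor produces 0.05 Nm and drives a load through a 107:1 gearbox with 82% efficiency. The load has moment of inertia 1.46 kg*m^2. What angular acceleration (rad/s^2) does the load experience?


tau_out = tau_motor * N * eta
= 0.05 * 107 * 0.82 = 4.387 Nm
alpha = tau_out / I = 4.387 / 1.46
= 3.0048 rad/s^2


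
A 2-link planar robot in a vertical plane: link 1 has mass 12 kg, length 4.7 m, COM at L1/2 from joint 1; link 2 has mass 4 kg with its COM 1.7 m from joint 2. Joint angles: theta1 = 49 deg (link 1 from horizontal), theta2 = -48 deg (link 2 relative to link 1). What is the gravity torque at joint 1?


Horizontal distance from joint 1 to link-1 COM:
  x_c1 = (L1/2)*cos(t1) = 2.35 * 0.6561 = 1.5417 m
Horizontal distance from joint 1 to link-2 COM:
  x_c2 = L1*cos(t1) + Lc2*cos(t1+t2)
       = 4.7*0.6561 + 1.7*0.9998 = 4.7832 m
tau1 = m1*g*x_c1 + m2*g*x_c2
     = 12*9.81*1.5417 + 4*9.81*4.7832
     = 181.4935 + 187.6935
     = 369.187 Nm


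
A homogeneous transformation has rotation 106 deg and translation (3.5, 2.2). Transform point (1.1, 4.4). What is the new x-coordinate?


x' = cos(theta)*px - sin(theta)*py + tx
= -0.2756*1.1 - 0.9613*4.4 + 3.5
= -1.0328


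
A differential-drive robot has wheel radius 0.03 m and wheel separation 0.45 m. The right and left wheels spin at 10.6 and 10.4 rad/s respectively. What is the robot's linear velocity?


vR = r*wR = 0.03*10.6 = 0.318 m/s
vL = r*wL = 0.03*10.4 = 0.312 m/s
v = (vR+vL)/2 = 0.315 m/s
omega = (vR-vL)/L = 0.0133 rad/s
linear velocity = 0.315 m/s


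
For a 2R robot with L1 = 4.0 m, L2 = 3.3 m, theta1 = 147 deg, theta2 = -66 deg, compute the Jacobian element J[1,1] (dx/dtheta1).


J[1,1] = -L1*sin(t1) - L2*sin(t1+t2)
= -4.0*sin(147) - 3.3*sin(81)
= -5.4379


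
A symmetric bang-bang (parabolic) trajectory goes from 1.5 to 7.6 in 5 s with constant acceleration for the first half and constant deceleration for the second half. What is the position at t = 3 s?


Symmetric rest-to-rest: each phase covers (pf-p0)/2 in time T/2. 0.5*a*(T/2)^2 = (pf-p0)/2 => a = 4*(pf-p0)/T^2
a = 4*(7.6-1.5)/5^2 = 0.976
t = 3 is in the deceleration phase (t > T/2).
p = pf - 0.5*a*(T-t)^2 = 7.6 - 0.5*0.976*2^2
= 5.648


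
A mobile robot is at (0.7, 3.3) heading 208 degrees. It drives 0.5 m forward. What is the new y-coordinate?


y_new = y0 + d*sin(theta)
= 3.3 + 0.5*sin(208)
= 3.3 + -0.2347
= 3.0653


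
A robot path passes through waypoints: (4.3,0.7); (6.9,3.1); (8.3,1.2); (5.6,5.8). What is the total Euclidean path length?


Segment lengths:
  seg1 = sqrt((2.6)^2 + (2.4)^2) = 3.5384
  seg2 = sqrt((1.4)^2 + (-1.9)^2) = 2.3601
  seg3 = sqrt((-2.7)^2 + (4.6)^2) = 5.3339
Total = 11.2323


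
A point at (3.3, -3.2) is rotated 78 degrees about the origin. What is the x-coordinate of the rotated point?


x' = x*cos(theta) - y*sin(theta)
cos(78 deg) = 0.2079, sin(78 deg) = 0.9781
x' = 3.3 * 0.2079 - -3.2 * 0.9781
= 0.6861 - -3.1301
= 3.8162


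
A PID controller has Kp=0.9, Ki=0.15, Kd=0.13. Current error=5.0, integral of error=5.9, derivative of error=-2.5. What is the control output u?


u = Kp*e + Ki*int(e) + Kd*de/dt
= 0.9*5.0 + 0.15*5.9 + 0.13*(-2.5)
= 4.5 + 0.885 + -0.325
= 5.06


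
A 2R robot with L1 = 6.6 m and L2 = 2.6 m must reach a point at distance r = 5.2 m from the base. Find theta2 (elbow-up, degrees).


cos(theta2) = (r^2 - L1^2 - L2^2) / (2*L1*L2)
cos(theta2) = (27.04 - 43.56 - 6.76) / 34.32
cos(theta2) = -0.678322
theta2 = 132.7126 degrees


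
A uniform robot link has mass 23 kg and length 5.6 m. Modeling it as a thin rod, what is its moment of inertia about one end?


I = (1/3) * m * L^2
= (1/3) * 23 * 5.6^2
= 0.333333 * 23 * 31.36
= 240.4267 kg*m^2


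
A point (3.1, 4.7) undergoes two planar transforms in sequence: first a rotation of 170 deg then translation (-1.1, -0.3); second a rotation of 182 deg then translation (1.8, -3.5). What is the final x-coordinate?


After transform 1:
x1 = cos(170)*3.1 - sin(170)*4.7 + -1.1 = -4.9691
y1 = sin(170)*3.1 + cos(170)*4.7 + -0.3 = -4.3903
After transform 2:
x2 = cos(182)*-4.9691 - sin(182)*-4.3903 + 1.8
= 6.6128


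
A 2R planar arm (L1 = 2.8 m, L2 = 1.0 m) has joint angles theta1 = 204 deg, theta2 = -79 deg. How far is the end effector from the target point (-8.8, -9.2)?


End effector via forward kinematics:
x = L1*cos(t1) + L2*cos(t1+t2) = -3.1315
y = L1*sin(t1) + L2*sin(t1+t2) = -0.3197
Distance to target:
d = sqrt((-8.8 - -3.1315)^2 + (-9.2 - -0.3197)^2)
= sqrt(32.1319 + 78.8595)
= 10.5352 m


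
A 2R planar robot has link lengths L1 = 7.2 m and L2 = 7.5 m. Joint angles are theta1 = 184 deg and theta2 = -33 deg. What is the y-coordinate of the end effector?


Convert angles to radians: theta1 = 3.2114, theta2 = -0.576
y = L1*sin(theta1) + L2*sin(theta1+theta2)
y = -0.5022 + 3.6361
y = 3.1338


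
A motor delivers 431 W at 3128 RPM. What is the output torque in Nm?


omega = 3128 * 2*pi/60 = 327.5634 rad/s
tau = P / omega = 431 / 327.5634
= 1.3158 Nm


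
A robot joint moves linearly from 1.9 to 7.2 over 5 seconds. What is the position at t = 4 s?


s = t/T = 4/5 = 0.8
p(t) = p0 + (pf-p0)*s
= 1.9 + (7.2 - 1.9) * 0.8
= 6.14


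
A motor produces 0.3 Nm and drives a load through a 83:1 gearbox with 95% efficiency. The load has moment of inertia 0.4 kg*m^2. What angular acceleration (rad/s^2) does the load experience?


tau_out = tau_motor * N * eta
= 0.3 * 83 * 0.95 = 23.655 Nm
alpha = tau_out / I = 23.655 / 0.4
= 59.1375 rad/s^2


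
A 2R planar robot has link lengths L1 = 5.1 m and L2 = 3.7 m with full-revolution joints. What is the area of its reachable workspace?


r_max = L1 + L2 = 8.8 m
r_min = |L1 - L2| = 1.4 m
Area = pi*(r_max^2 - r_min^2)
= pi*(77.44 - 1.96)
= pi * 75.48
= 237.1274 m^2


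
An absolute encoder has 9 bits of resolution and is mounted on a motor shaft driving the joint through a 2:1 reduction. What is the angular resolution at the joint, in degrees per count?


counts = 2^9 = 512
effective counts at joint = 512 * 2 = 1024
resolution = 360 / 1024
= 0.3516 deg/count


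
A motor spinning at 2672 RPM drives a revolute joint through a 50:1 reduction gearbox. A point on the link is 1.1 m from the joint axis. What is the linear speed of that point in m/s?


omega_motor = 2672 * 2*pi/60 = 279.8112 rad/s
omega_joint = omega_motor / 50 = 5.5962 rad/s
v = omega_joint * r = 5.5962 * 1.1
= 6.1558 m/s


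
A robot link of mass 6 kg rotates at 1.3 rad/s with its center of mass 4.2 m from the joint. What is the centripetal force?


F = m * omega^2 * r
= 6 * 1.3^2 * 4.2
= 6 * 1.69 * 4.2
= 42.588 N


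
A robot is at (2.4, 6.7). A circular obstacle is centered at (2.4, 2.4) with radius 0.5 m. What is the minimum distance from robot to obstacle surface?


center_dist = sqrt((2.4-2.4)^2 + (6.7-2.4)^2)
= sqrt(0.0 + 18.49)
= 4.3
min_dist = center_dist - radius = 4.3 - 0.5 = 3.8 m


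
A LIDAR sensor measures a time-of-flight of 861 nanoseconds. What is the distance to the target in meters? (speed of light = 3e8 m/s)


tof = 861 ns = 8.61e-07 s
dist = c * tof / 2
= 3e8 * 8.61e-07 / 2
= 129.15 m


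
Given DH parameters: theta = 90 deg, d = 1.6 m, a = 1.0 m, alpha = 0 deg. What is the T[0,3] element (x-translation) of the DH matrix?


T[0,3] = a * cos(theta)
= 1.0 * cos(90 deg)
= 1.0 * 0.0
= 0.0


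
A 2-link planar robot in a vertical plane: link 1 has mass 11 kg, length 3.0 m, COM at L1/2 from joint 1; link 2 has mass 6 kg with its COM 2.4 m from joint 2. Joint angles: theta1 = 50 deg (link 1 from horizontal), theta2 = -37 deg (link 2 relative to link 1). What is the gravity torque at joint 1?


Horizontal distance from joint 1 to link-1 COM:
  x_c1 = (L1/2)*cos(t1) = 1.5 * 0.6428 = 0.9642 m
Horizontal distance from joint 1 to link-2 COM:
  x_c2 = L1*cos(t1) + Lc2*cos(t1+t2)
       = 3.0*0.6428 + 2.4*0.9744 = 4.2669 m
tau1 = m1*g*x_c1 + m2*g*x_c2
     = 11*9.81*0.9642 + 6*9.81*4.2669
     = 104.0448 + 251.1468
     = 355.1917 Nm


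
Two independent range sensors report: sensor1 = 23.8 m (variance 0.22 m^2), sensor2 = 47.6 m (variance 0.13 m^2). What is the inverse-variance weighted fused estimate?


w1 = (1/var1) / (1/var1 + 1/var2)
   = 4.5455 / (4.5455 + 7.6923) = 0.3714
w2 = 1 - w1 = 0.6286
fused = w1*s1 + w2*s2 = 8.84 + 29.92
= 38.76 m


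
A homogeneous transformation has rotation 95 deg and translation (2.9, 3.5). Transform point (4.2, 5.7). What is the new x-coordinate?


x' = cos(theta)*px - sin(theta)*py + tx
= -0.0872*4.2 - 0.9962*5.7 + 2.9
= -3.1444


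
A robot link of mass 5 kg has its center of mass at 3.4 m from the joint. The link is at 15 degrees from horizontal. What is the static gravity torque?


tau = m*g*L*cos(angle)
= 5 * 9.81 * 3.4 * cos(15 deg)
= 5 * 9.81 * 3.4 * 0.9659
= 161.0875 Nm


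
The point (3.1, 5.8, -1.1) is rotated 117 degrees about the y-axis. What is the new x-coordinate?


Rotation about y-axis: x' = x*cos(theta) + z*sin(theta)
= 3.1 * -0.454 + -1.1 * 0.891
= -2.3875


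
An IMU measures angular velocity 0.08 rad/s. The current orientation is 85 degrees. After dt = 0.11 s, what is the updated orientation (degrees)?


delta_theta = w * dt = 0.08 * 0.11 = 0.0088 rad
= 0.5042 deg
theta_new = 85 + 0.5042 = 85.5042 deg


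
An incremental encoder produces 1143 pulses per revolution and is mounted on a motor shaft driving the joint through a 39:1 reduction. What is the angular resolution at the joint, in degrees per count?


counts per rev = 1143
effective counts at joint = 1143 * 39 = 44577
resolution = 360 / 44577
= 0.0081 deg/count


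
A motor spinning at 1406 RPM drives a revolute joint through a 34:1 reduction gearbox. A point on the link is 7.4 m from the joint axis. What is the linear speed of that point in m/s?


omega_motor = 1406 * 2*pi/60 = 147.236 rad/s
omega_joint = omega_motor / 34 = 4.3305 rad/s
v = omega_joint * r = 4.3305 * 7.4
= 32.0455 m/s


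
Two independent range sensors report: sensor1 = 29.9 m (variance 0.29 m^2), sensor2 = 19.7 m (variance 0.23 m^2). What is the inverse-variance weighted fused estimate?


w1 = (1/var1) / (1/var1 + 1/var2)
   = 3.4483 / (3.4483 + 4.3478) = 0.4423
w2 = 1 - w1 = 0.5577
fused = w1*s1 + w2*s2 = 13.225 + 10.9865
= 24.2115 m


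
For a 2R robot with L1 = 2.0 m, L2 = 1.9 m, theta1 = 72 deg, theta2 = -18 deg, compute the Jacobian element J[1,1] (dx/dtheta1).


J[1,1] = -L1*sin(t1) - L2*sin(t1+t2)
= -2.0*sin(72) - 1.9*sin(54)
= -3.4392


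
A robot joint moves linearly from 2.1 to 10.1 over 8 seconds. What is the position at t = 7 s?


s = t/T = 7/8 = 0.875
p(t) = p0 + (pf-p0)*s
= 2.1 + (10.1 - 2.1) * 0.875
= 9.1


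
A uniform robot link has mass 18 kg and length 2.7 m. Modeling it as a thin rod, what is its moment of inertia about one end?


I = (1/3) * m * L^2
= (1/3) * 18 * 2.7^2
= 0.333333 * 18 * 7.29
= 43.74 kg*m^2


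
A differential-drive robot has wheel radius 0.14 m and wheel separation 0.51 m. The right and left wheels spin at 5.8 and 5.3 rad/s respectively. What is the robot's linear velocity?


vR = r*wR = 0.14*5.8 = 0.812 m/s
vL = r*wL = 0.14*5.3 = 0.742 m/s
v = (vR+vL)/2 = 0.777 m/s
omega = (vR-vL)/L = 0.1373 rad/s
linear velocity = 0.777 m/s


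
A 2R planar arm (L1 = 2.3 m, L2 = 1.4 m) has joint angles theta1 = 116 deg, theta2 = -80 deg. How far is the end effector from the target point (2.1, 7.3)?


End effector via forward kinematics:
x = L1*cos(t1) + L2*cos(t1+t2) = 0.1244
y = L1*sin(t1) + L2*sin(t1+t2) = 2.8901
Distance to target:
d = sqrt((2.1 - 0.1244)^2 + (7.3 - 2.8901)^2)
= sqrt(3.9031 + 19.447)
= 4.8322 m


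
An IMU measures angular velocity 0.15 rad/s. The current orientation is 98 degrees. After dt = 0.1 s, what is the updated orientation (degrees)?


delta_theta = w * dt = 0.15 * 0.1 = 0.015 rad
= 0.8594 deg
theta_new = 98 + 0.8594 = 98.8594 deg


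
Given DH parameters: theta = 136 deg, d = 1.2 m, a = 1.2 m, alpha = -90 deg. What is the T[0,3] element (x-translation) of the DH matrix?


T[0,3] = a * cos(theta)
= 1.2 * cos(136 deg)
= 1.2 * -0.7193
= -0.8632


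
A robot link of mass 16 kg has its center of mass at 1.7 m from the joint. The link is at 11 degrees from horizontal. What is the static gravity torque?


tau = m*g*L*cos(angle)
= 16 * 9.81 * 1.7 * cos(11 deg)
= 16 * 9.81 * 1.7 * 0.9816
= 261.9295 Nm


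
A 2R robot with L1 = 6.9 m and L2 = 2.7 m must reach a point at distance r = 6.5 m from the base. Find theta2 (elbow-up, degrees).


cos(theta2) = (r^2 - L1^2 - L2^2) / (2*L1*L2)
cos(theta2) = (42.25 - 47.61 - 7.29) / 37.26
cos(theta2) = -0.339506
theta2 = 109.8468 degrees


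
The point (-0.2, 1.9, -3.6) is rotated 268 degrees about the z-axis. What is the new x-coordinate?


Rotation about z-axis: x' = x*cos(theta) - y*sin(theta)
= -0.2 * -0.0349 - 1.9 * -0.9994
= 1.9058


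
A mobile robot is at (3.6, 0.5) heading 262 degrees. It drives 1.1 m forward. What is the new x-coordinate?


x_new = x0 + d*cos(theta)
= 3.6 + 1.1*cos(262)
= 3.6 + -0.1531
= 3.4469


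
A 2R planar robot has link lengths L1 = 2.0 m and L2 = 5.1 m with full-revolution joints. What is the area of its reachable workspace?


r_max = L1 + L2 = 7.1 m
r_min = |L1 - L2| = 3.1 m
Area = pi*(r_max^2 - r_min^2)
= pi*(50.41 - 9.61)
= pi * 40.8
= 128.177 m^2


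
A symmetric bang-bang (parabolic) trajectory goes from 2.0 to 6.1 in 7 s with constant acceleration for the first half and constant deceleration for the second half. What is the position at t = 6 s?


Symmetric rest-to-rest: each phase covers (pf-p0)/2 in time T/2. 0.5*a*(T/2)^2 = (pf-p0)/2 => a = 4*(pf-p0)/T^2
a = 4*(6.1-2.0)/7^2 = 0.3347
t = 6 is in the deceleration phase (t > T/2).
p = pf - 0.5*a*(T-t)^2 = 6.1 - 0.5*0.3347*1^2
= 5.9327


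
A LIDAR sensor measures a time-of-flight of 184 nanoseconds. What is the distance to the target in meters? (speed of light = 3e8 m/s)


tof = 184 ns = 1.84e-07 s
dist = c * tof / 2
= 3e8 * 1.84e-07 / 2
= 27.6 m


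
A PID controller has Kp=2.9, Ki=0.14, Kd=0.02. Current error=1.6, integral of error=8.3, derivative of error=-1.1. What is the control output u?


u = Kp*e + Ki*int(e) + Kd*de/dt
= 2.9*1.6 + 0.14*8.3 + 0.02*(-1.1)
= 4.64 + 1.162 + -0.022
= 5.78


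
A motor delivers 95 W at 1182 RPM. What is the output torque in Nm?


omega = 1182 * 2*pi/60 = 123.7788 rad/s
tau = P / omega = 95 / 123.7788
= 0.7675 Nm


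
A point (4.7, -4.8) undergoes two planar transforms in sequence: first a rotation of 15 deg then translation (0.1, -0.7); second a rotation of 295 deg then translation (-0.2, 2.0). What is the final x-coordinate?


After transform 1:
x1 = cos(15)*4.7 - sin(15)*-4.8 + 0.1 = 5.8822
y1 = sin(15)*4.7 + cos(15)*-4.8 + -0.7 = -4.12
After transform 2:
x2 = cos(295)*5.8822 - sin(295)*-4.12 + -0.2
= -1.4481


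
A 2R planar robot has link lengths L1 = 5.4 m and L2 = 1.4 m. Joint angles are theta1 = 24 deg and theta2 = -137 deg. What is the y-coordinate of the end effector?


Convert angles to radians: theta1 = 0.4189, theta2 = -2.3911
y = L1*sin(theta1) + L2*sin(theta1+theta2)
y = 2.1964 + -1.2887
y = 0.9077


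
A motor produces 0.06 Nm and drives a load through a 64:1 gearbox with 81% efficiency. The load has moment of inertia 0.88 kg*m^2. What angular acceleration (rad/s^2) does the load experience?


tau_out = tau_motor * N * eta
= 0.06 * 64 * 0.81 = 3.1104 Nm
alpha = tau_out / I = 3.1104 / 0.88
= 3.5345 rad/s^2


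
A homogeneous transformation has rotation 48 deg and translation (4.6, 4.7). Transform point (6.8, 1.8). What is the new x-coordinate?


x' = cos(theta)*px - sin(theta)*py + tx
= 0.6691*6.8 - 0.7431*1.8 + 4.6
= 7.8124


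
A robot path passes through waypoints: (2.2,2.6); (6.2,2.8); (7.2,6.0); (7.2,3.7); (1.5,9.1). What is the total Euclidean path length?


Segment lengths:
  seg1 = sqrt((4.0)^2 + (0.2)^2) = 4.005
  seg2 = sqrt((1.0)^2 + (3.2)^2) = 3.3526
  seg3 = sqrt((0.0)^2 + (-2.3)^2) = 2.3
  seg4 = sqrt((-5.7)^2 + (5.4)^2) = 7.8518
Total = 17.5094


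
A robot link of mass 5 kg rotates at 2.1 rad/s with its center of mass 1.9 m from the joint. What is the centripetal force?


F = m * omega^2 * r
= 5 * 2.1^2 * 1.9
= 5 * 4.41 * 1.9
= 41.895 N


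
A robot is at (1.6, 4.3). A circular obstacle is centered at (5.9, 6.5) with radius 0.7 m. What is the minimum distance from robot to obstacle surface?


center_dist = sqrt((1.6-5.9)^2 + (4.3-6.5)^2)
= sqrt(18.49 + 4.84)
= 4.8301
min_dist = center_dist - radius = 4.8301 - 0.7 = 4.1301 m


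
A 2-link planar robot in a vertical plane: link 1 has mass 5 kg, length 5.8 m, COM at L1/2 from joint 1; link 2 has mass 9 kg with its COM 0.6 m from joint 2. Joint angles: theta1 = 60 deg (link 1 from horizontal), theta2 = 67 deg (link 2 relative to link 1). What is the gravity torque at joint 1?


Horizontal distance from joint 1 to link-1 COM:
  x_c1 = (L1/2)*cos(t1) = 2.9 * 0.5 = 1.45 m
Horizontal distance from joint 1 to link-2 COM:
  x_c2 = L1*cos(t1) + Lc2*cos(t1+t2)
       = 5.8*0.5 + 0.6*-0.6018 = 2.5389 m
tau1 = m1*g*x_c1 + m2*g*x_c2
     = 5*9.81*1.45 + 9*9.81*2.5389
     = 71.1225 + 224.1605
     = 295.283 Nm


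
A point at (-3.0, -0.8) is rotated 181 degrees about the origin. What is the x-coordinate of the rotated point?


x' = x*cos(theta) - y*sin(theta)
cos(181 deg) = -0.9998, sin(181 deg) = -0.0175
x' = -3.0 * -0.9998 - -0.8 * -0.0175
= 2.9995 - 0.014
= 2.9856


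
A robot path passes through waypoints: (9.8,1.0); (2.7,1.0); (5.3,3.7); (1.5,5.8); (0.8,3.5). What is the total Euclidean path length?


Segment lengths:
  seg1 = sqrt((-7.1)^2 + (0.0)^2) = 7.1
  seg2 = sqrt((2.6)^2 + (2.7)^2) = 3.7483
  seg3 = sqrt((-3.8)^2 + (2.1)^2) = 4.3417
  seg4 = sqrt((-0.7)^2 + (-2.3)^2) = 2.4042
Total = 17.5942


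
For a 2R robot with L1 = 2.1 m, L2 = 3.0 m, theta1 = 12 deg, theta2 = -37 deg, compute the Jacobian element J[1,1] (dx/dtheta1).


J[1,1] = -L1*sin(t1) - L2*sin(t1+t2)
= -2.1*sin(12) - 3.0*sin(-25)
= 0.8312


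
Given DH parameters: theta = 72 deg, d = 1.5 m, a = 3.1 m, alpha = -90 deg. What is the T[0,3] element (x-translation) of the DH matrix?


T[0,3] = a * cos(theta)
= 3.1 * cos(72 deg)
= 3.1 * 0.309
= 0.958


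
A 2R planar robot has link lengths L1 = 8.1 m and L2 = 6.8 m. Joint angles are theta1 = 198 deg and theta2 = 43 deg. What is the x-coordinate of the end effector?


Convert angles to radians: theta1 = 3.4558, theta2 = 0.7505
x = L1*cos(theta1) + L2*cos(theta1+theta2)
x = -7.7036 + -3.2967
x = -11.0003


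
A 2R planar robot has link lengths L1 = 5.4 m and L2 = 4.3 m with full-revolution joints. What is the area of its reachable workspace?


r_max = L1 + L2 = 9.7 m
r_min = |L1 - L2| = 1.1 m
Area = pi*(r_max^2 - r_min^2)
= pi*(94.09 - 1.21)
= pi * 92.88
= 291.7911 m^2


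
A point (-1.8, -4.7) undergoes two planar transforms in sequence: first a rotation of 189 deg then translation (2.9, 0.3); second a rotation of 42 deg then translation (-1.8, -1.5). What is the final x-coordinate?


After transform 1:
x1 = cos(189)*-1.8 - sin(189)*-4.7 + 2.9 = 3.9426
y1 = sin(189)*-1.8 + cos(189)*-4.7 + 0.3 = 5.2237
After transform 2:
x2 = cos(42)*3.9426 - sin(42)*5.2237 + -1.8
= -2.3654


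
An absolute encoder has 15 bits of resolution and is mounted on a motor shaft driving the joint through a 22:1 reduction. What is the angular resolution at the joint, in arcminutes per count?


counts = 2^15 = 32768
effective counts at joint = 32768 * 22 = 720896
resolution = 360*60 / 720896
= 0.03 arcmin/count


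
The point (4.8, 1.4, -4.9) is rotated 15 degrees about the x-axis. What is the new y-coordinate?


Rotation about x-axis: y' = y*cos(theta) - z*sin(theta)
= 1.4 * 0.9659 - -4.9 * 0.2588
= 2.6205


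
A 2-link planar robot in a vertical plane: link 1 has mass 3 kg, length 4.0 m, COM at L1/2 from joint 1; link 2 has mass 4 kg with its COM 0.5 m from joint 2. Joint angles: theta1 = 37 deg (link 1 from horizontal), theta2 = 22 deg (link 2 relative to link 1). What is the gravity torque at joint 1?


Horizontal distance from joint 1 to link-1 COM:
  x_c1 = (L1/2)*cos(t1) = 2.0 * 0.7986 = 1.5973 m
Horizontal distance from joint 1 to link-2 COM:
  x_c2 = L1*cos(t1) + Lc2*cos(t1+t2)
       = 4.0*0.7986 + 0.5*0.515 = 3.4521 m
tau1 = m1*g*x_c1 + m2*g*x_c2
     = 3*9.81*1.5973 + 4*9.81*3.4521
     = 47.0077 + 135.4589
     = 182.4666 Nm


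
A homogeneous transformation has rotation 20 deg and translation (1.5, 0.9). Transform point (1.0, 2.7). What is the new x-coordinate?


x' = cos(theta)*px - sin(theta)*py + tx
= 0.9397*1.0 - 0.342*2.7 + 1.5
= 1.5162


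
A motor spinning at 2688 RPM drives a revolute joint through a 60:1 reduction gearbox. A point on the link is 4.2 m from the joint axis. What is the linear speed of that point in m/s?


omega_motor = 2688 * 2*pi/60 = 281.4867 rad/s
omega_joint = omega_motor / 60 = 4.6914 rad/s
v = omega_joint * r = 4.6914 * 4.2
= 19.7041 m/s


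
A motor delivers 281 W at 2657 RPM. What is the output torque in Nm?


omega = 2657 * 2*pi/60 = 278.2404 rad/s
tau = P / omega = 281 / 278.2404
= 1.0099 Nm


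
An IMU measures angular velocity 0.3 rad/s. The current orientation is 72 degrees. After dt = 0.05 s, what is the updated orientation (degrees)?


delta_theta = w * dt = 0.3 * 0.05 = 0.015 rad
= 0.8594 deg
theta_new = 72 + 0.8594 = 72.8594 deg


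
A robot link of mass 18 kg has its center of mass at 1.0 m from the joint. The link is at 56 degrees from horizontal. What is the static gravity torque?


tau = m*g*L*cos(angle)
= 18 * 9.81 * 1.0 * cos(56 deg)
= 18 * 9.81 * 1.0 * 0.5592
= 98.7423 Nm


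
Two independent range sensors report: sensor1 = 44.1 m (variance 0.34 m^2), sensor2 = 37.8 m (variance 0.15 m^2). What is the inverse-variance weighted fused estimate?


w1 = (1/var1) / (1/var1 + 1/var2)
   = 2.9412 / (2.9412 + 6.6667) = 0.3061
w2 = 1 - w1 = 0.6939
fused = w1*s1 + w2*s2 = 13.5 + 26.2286
= 39.7286 m


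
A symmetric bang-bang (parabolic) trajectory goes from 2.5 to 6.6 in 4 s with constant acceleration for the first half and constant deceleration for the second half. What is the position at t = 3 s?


Symmetric rest-to-rest: each phase covers (pf-p0)/2 in time T/2. 0.5*a*(T/2)^2 = (pf-p0)/2 => a = 4*(pf-p0)/T^2
a = 4*(6.6-2.5)/4^2 = 1.025
t = 3 is in the deceleration phase (t > T/2).
p = pf - 0.5*a*(T-t)^2 = 6.6 - 0.5*1.025*1^2
= 6.0875


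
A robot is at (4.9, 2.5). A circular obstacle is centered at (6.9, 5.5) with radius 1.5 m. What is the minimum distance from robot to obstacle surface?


center_dist = sqrt((4.9-6.9)^2 + (2.5-5.5)^2)
= sqrt(4.0 + 9.0)
= 3.6056
min_dist = center_dist - radius = 3.6056 - 1.5 = 2.1056 m


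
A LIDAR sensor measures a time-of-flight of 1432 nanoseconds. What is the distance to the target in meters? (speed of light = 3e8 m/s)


tof = 1432 ns = 1.432e-06 s
dist = c * tof / 2
= 3e8 * 1.432e-06 / 2
= 214.8 m


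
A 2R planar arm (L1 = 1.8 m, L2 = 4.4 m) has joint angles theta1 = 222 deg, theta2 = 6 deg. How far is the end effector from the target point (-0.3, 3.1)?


End effector via forward kinematics:
x = L1*cos(t1) + L2*cos(t1+t2) = -4.2818
y = L1*sin(t1) + L2*sin(t1+t2) = -4.4743
Distance to target:
d = sqrt((-0.3 - -4.2818)^2 + (3.1 - -4.4743)^2)
= sqrt(15.855 + 57.3696)
= 8.5571 m


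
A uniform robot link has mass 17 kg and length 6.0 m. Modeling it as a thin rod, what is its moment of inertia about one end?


I = (1/3) * m * L^2
= (1/3) * 17 * 6.0^2
= 0.333333 * 17 * 36.0
= 204.0 kg*m^2


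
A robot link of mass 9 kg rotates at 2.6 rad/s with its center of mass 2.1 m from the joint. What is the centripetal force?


F = m * omega^2 * r
= 9 * 2.6^2 * 2.1
= 9 * 6.76 * 2.1
= 127.764 N


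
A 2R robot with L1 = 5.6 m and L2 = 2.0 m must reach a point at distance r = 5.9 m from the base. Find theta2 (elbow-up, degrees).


cos(theta2) = (r^2 - L1^2 - L2^2) / (2*L1*L2)
cos(theta2) = (34.81 - 31.36 - 4.0) / 22.4
cos(theta2) = -0.024554
theta2 = 91.407 degrees


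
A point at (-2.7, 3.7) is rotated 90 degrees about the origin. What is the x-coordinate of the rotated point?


x' = x*cos(theta) - y*sin(theta)
cos(90 deg) = 0.0, sin(90 deg) = 1.0
x' = -2.7 * 0.0 - 3.7 * 1.0
= -0.0 - 3.7
= -3.7


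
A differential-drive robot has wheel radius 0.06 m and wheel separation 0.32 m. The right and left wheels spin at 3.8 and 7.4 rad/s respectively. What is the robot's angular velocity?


vR = r*wR = 0.06*3.8 = 0.228 m/s
vL = r*wL = 0.06*7.4 = 0.444 m/s
v = (vR+vL)/2 = 0.336 m/s
omega = (vR-vL)/L = -0.675 rad/s
angular velocity = -0.675 rad/s


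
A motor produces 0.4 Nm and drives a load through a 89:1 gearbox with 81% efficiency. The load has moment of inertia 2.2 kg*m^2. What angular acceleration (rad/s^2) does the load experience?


tau_out = tau_motor * N * eta
= 0.4 * 89 * 0.81 = 28.836 Nm
alpha = tau_out / I = 28.836 / 2.2
= 13.1073 rad/s^2


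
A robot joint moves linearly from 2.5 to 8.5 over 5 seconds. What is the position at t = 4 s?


s = t/T = 4/5 = 0.8
p(t) = p0 + (pf-p0)*s
= 2.5 + (8.5 - 2.5) * 0.8
= 7.3


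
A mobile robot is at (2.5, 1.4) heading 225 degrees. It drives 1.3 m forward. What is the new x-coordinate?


x_new = x0 + d*cos(theta)
= 2.5 + 1.3*cos(225)
= 2.5 + -0.9192
= 1.5808


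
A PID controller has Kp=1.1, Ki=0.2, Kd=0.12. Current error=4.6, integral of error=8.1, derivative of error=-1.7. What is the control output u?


u = Kp*e + Ki*int(e) + Kd*de/dt
= 1.1*4.6 + 0.2*8.1 + 0.12*(-1.7)
= 5.06 + 1.62 + -0.204
= 6.476


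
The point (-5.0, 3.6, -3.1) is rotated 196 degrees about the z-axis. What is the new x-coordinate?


Rotation about z-axis: x' = x*cos(theta) - y*sin(theta)
= -5.0 * -0.9613 - 3.6 * -0.2756
= 5.7986


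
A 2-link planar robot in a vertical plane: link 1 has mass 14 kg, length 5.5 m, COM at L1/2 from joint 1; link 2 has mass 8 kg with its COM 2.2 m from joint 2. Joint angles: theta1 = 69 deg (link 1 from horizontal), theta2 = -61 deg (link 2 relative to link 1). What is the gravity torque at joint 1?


Horizontal distance from joint 1 to link-1 COM:
  x_c1 = (L1/2)*cos(t1) = 2.75 * 0.3584 = 0.9855 m
Horizontal distance from joint 1 to link-2 COM:
  x_c2 = L1*cos(t1) + Lc2*cos(t1+t2)
       = 5.5*0.3584 + 2.2*0.9903 = 4.1496 m
tau1 = m1*g*x_c1 + m2*g*x_c2
     = 14*9.81*0.9855 + 8*9.81*4.1496
     = 135.3502 + 325.6617
     = 461.0119 Nm


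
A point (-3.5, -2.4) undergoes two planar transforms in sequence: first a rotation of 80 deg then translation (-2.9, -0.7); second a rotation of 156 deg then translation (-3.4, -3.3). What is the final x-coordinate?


After transform 1:
x1 = cos(80)*-3.5 - sin(80)*-2.4 + -2.9 = -1.1442
y1 = sin(80)*-3.5 + cos(80)*-2.4 + -0.7 = -4.5636
After transform 2:
x2 = cos(156)*-1.1442 - sin(156)*-4.5636 + -3.4
= -0.4985


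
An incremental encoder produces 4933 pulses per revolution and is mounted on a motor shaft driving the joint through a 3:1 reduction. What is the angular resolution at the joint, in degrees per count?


counts per rev = 4933
effective counts at joint = 4933 * 3 = 14799
resolution = 360 / 14799
= 0.0243 deg/count


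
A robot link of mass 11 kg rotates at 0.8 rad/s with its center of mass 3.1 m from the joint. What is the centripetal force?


F = m * omega^2 * r
= 11 * 0.8^2 * 3.1
= 11 * 0.64 * 3.1
= 21.824 N


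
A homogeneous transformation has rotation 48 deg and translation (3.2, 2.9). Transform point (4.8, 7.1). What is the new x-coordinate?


x' = cos(theta)*px - sin(theta)*py + tx
= 0.6691*4.8 - 0.7431*7.1 + 3.2
= 1.1355


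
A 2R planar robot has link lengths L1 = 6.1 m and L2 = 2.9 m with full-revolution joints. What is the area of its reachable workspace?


r_max = L1 + L2 = 9.0 m
r_min = |L1 - L2| = 3.2 m
Area = pi*(r_max^2 - r_min^2)
= pi*(81.0 - 10.24)
= pi * 70.76
= 222.2991 m^2


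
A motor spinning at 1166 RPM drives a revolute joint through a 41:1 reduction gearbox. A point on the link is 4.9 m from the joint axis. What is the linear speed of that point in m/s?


omega_motor = 1166 * 2*pi/60 = 122.1032 rad/s
omega_joint = omega_motor / 41 = 2.9781 rad/s
v = omega_joint * r = 2.9781 * 4.9
= 14.5928 m/s


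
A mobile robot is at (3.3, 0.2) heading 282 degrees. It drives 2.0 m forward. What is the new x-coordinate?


x_new = x0 + d*cos(theta)
= 3.3 + 2.0*cos(282)
= 3.3 + 0.4158
= 3.7158


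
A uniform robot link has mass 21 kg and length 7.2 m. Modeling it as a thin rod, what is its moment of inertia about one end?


I = (1/3) * m * L^2
= (1/3) * 21 * 7.2^2
= 0.333333 * 21 * 51.84
= 362.88 kg*m^2


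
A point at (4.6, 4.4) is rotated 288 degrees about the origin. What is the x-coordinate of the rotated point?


x' = x*cos(theta) - y*sin(theta)
cos(288 deg) = 0.309, sin(288 deg) = -0.9511
x' = 4.6 * 0.309 - 4.4 * -0.9511
= 1.4215 - -4.1846
= 5.6061


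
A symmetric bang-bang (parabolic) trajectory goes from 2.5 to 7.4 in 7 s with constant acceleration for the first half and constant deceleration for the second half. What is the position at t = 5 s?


Symmetric rest-to-rest: each phase covers (pf-p0)/2 in time T/2. 0.5*a*(T/2)^2 = (pf-p0)/2 => a = 4*(pf-p0)/T^2
a = 4*(7.4-2.5)/7^2 = 0.4
t = 5 is in the deceleration phase (t > T/2).
p = pf - 0.5*a*(T-t)^2 = 7.4 - 0.5*0.4*2^2
= 6.6


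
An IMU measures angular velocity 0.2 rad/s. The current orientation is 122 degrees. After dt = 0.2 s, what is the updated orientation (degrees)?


delta_theta = w * dt = 0.2 * 0.2 = 0.04 rad
= 2.2918 deg
theta_new = 122 + 2.2918 = 124.2918 deg


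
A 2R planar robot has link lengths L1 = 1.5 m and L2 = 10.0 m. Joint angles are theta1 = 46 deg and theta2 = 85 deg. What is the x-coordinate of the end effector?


Convert angles to radians: theta1 = 0.8029, theta2 = 1.4835
x = L1*cos(theta1) + L2*cos(theta1+theta2)
x = 1.042 + -6.5606
x = -5.5186


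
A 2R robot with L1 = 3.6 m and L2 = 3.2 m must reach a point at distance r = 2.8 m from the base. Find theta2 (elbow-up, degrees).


cos(theta2) = (r^2 - L1^2 - L2^2) / (2*L1*L2)
cos(theta2) = (7.84 - 12.96 - 10.24) / 23.04
cos(theta2) = -0.666667
theta2 = 131.8103 degrees


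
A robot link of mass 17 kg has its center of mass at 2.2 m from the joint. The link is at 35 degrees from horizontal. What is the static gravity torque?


tau = m*g*L*cos(angle)
= 17 * 9.81 * 2.2 * cos(35 deg)
= 17 * 9.81 * 2.2 * 0.8192
= 300.542 Nm


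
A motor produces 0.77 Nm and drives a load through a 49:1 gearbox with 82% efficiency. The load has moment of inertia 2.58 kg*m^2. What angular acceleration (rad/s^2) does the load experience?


tau_out = tau_motor * N * eta
= 0.77 * 49 * 0.82 = 30.9386 Nm
alpha = tau_out / I = 30.9386 / 2.58
= 11.9917 rad/s^2


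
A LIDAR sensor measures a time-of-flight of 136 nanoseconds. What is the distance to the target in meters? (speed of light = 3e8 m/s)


tof = 136 ns = 1.36e-07 s
dist = c * tof / 2
= 3e8 * 1.36e-07 / 2
= 20.4 m


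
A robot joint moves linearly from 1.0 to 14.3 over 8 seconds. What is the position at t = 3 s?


s = t/T = 3/8 = 0.375
p(t) = p0 + (pf-p0)*s
= 1.0 + (14.3 - 1.0) * 0.375
= 5.9875


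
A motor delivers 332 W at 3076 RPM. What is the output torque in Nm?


omega = 3076 * 2*pi/60 = 322.118 rad/s
tau = P / omega = 332 / 322.118
= 1.0307 Nm


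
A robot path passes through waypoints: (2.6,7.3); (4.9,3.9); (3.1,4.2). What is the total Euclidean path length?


Segment lengths:
  seg1 = sqrt((2.3)^2 + (-3.4)^2) = 4.1049
  seg2 = sqrt((-1.8)^2 + (0.3)^2) = 1.8248
Total = 5.9297


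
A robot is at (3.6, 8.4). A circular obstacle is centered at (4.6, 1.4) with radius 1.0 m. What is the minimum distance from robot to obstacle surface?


center_dist = sqrt((3.6-4.6)^2 + (8.4-1.4)^2)
= sqrt(1.0 + 49.0)
= 7.0711
min_dist = center_dist - radius = 7.0711 - 1.0 = 6.0711 m


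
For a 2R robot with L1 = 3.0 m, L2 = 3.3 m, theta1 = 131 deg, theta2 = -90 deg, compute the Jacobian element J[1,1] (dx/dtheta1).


J[1,1] = -L1*sin(t1) - L2*sin(t1+t2)
= -3.0*sin(131) - 3.3*sin(41)
= -4.4291


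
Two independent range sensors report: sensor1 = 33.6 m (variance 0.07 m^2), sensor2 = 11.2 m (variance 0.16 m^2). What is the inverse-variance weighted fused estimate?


w1 = (1/var1) / (1/var1 + 1/var2)
   = 14.2857 / (14.2857 + 6.25) = 0.6957
w2 = 1 - w1 = 0.3043
fused = w1*s1 + w2*s2 = 23.3739 + 3.4087
= 26.7826 m


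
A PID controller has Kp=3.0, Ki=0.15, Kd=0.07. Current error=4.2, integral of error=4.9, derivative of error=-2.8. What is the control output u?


u = Kp*e + Ki*int(e) + Kd*de/dt
= 3.0*4.2 + 0.15*4.9 + 0.07*(-2.8)
= 12.6 + 0.735 + -0.196
= 13.139


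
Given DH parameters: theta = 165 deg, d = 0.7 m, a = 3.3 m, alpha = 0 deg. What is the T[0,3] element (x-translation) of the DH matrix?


T[0,3] = a * cos(theta)
= 3.3 * cos(165 deg)
= 3.3 * -0.9659
= -3.1876


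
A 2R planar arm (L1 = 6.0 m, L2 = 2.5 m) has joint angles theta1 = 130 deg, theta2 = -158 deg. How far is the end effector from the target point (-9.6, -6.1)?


End effector via forward kinematics:
x = L1*cos(t1) + L2*cos(t1+t2) = -1.6494
y = L1*sin(t1) + L2*sin(t1+t2) = 3.4226
Distance to target:
d = sqrt((-9.6 - -1.6494)^2 + (-6.1 - 3.4226)^2)
= sqrt(63.2127 + 90.6797)
= 12.4053 m


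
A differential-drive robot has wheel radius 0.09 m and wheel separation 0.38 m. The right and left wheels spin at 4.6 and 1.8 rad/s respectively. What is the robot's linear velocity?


vR = r*wR = 0.09*4.6 = 0.414 m/s
vL = r*wL = 0.09*1.8 = 0.162 m/s
v = (vR+vL)/2 = 0.288 m/s
omega = (vR-vL)/L = 0.6632 rad/s
linear velocity = 0.288 m/s


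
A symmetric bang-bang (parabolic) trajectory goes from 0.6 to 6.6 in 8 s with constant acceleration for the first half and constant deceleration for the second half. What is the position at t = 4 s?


Symmetric rest-to-rest: each phase covers (pf-p0)/2 in time T/2. 0.5*a*(T/2)^2 = (pf-p0)/2 => a = 4*(pf-p0)/T^2
a = 4*(6.6-0.6)/8^2 = 0.375
t = 4 is in the acceleration phase (t <= T/2).
p = p0 + 0.5*a*t^2 = 0.6 + 0.5*0.375*4^2
= 3.6


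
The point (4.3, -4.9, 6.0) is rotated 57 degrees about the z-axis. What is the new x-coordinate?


Rotation about z-axis: x' = x*cos(theta) - y*sin(theta)
= 4.3 * 0.5446 - -4.9 * 0.8387
= 6.4514


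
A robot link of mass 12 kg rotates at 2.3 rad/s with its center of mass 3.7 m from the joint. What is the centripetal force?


F = m * omega^2 * r
= 12 * 2.3^2 * 3.7
= 12 * 5.29 * 3.7
= 234.876 N


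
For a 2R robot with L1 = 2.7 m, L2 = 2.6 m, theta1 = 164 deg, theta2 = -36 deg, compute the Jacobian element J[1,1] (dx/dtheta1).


J[1,1] = -L1*sin(t1) - L2*sin(t1+t2)
= -2.7*sin(164) - 2.6*sin(128)
= -2.793


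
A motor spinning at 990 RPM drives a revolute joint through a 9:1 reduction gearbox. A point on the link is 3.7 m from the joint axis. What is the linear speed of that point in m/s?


omega_motor = 990 * 2*pi/60 = 103.6726 rad/s
omega_joint = omega_motor / 9 = 11.5192 rad/s
v = omega_joint * r = 11.5192 * 3.7
= 42.6209 m/s


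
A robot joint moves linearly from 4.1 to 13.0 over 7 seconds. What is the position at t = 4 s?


s = t/T = 4/7 = 0.5714
p(t) = p0 + (pf-p0)*s
= 4.1 + (13.0 - 4.1) * 0.5714
= 9.1857


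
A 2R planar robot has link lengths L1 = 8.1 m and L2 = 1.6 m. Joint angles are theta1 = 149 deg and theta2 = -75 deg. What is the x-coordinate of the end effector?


Convert angles to radians: theta1 = 2.6005, theta2 = -1.309
x = L1*cos(theta1) + L2*cos(theta1+theta2)
x = -6.9431 + 0.441
x = -6.502


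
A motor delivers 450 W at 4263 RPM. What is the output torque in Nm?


omega = 4263 * 2*pi/60 = 446.4203 rad/s
tau = P / omega = 450 / 446.4203
= 1.008 Nm


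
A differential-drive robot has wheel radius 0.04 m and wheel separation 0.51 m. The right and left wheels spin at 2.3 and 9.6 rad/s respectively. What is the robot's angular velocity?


vR = r*wR = 0.04*2.3 = 0.092 m/s
vL = r*wL = 0.04*9.6 = 0.384 m/s
v = (vR+vL)/2 = 0.238 m/s
omega = (vR-vL)/L = -0.5725 rad/s
angular velocity = -0.5725 rad/s


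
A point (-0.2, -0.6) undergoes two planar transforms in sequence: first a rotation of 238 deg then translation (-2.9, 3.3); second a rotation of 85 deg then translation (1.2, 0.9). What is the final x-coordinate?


After transform 1:
x1 = cos(238)*-0.2 - sin(238)*-0.6 + -2.9 = -3.3028
y1 = sin(238)*-0.2 + cos(238)*-0.6 + 3.3 = 3.7876
After transform 2:
x2 = cos(85)*-3.3028 - sin(85)*3.7876 + 1.2
= -2.861


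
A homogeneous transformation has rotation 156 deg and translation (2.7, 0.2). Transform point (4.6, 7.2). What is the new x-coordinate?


x' = cos(theta)*px - sin(theta)*py + tx
= -0.9135*4.6 - 0.4067*7.2 + 2.7
= -4.4308


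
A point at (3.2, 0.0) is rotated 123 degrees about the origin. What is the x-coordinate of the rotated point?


x' = x*cos(theta) - y*sin(theta)
cos(123 deg) = -0.5446, sin(123 deg) = 0.8387
x' = 3.2 * -0.5446 - 0.0 * 0.8387
= -1.7428 - 0.0
= -1.7428


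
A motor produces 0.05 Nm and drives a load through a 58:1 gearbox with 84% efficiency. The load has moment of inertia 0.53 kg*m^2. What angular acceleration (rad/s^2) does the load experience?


tau_out = tau_motor * N * eta
= 0.05 * 58 * 0.84 = 2.436 Nm
alpha = tau_out / I = 2.436 / 0.53
= 4.5962 rad/s^2


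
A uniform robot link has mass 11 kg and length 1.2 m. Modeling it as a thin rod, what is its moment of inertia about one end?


I = (1/3) * m * L^2
= (1/3) * 11 * 1.2^2
= 0.333333 * 11 * 1.44
= 5.28 kg*m^2


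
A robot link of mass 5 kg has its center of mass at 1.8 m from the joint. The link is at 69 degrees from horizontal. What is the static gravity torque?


tau = m*g*L*cos(angle)
= 5 * 9.81 * 1.8 * cos(69 deg)
= 5 * 9.81 * 1.8 * 0.3584
= 31.6403 Nm


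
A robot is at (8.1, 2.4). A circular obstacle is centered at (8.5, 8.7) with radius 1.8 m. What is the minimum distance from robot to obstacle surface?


center_dist = sqrt((8.1-8.5)^2 + (2.4-8.7)^2)
= sqrt(0.16 + 39.69)
= 6.3127
min_dist = center_dist - radius = 6.3127 - 1.8 = 4.5127 m


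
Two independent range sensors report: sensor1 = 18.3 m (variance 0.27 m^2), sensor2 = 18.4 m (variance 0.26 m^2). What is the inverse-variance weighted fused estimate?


w1 = (1/var1) / (1/var1 + 1/var2)
   = 3.7037 / (3.7037 + 3.8462) = 0.4906
w2 = 1 - w1 = 0.5094
fused = w1*s1 + w2*s2 = 8.9774 + 9.3736
= 18.3509 m


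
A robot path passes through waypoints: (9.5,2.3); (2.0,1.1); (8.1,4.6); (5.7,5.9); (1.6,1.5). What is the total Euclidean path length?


Segment lengths:
  seg1 = sqrt((-7.5)^2 + (-1.2)^2) = 7.5954
  seg2 = sqrt((6.1)^2 + (3.5)^2) = 7.0328
  seg3 = sqrt((-2.4)^2 + (1.3)^2) = 2.7295
  seg4 = sqrt((-4.1)^2 + (-4.4)^2) = 6.0141
Total = 23.3718


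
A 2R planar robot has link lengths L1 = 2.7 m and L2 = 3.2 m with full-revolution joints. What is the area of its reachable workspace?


r_max = L1 + L2 = 5.9 m
r_min = |L1 - L2| = 0.5 m
Area = pi*(r_max^2 - r_min^2)
= pi*(34.81 - 0.25)
= pi * 34.56
= 108.5734 m^2


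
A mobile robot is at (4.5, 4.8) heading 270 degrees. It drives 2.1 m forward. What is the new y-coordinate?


y_new = y0 + d*sin(theta)
= 4.8 + 2.1*sin(270)
= 4.8 + -2.1
= 2.7


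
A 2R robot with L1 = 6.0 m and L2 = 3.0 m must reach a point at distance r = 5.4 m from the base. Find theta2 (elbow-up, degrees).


cos(theta2) = (r^2 - L1^2 - L2^2) / (2*L1*L2)
cos(theta2) = (29.16 - 36.0 - 9.0) / 36.0
cos(theta2) = -0.44
theta2 = 116.1039 degrees
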